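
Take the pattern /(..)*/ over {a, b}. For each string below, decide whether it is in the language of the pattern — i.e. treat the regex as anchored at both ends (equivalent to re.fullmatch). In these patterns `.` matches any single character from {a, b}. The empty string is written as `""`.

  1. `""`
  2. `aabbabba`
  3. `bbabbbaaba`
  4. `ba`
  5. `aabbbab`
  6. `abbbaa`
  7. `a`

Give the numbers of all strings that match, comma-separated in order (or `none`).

1, 2, 3, 4, 6

1 → match
2 → match
3 → match
4 → match
5 → no match
6 → match
7 → no match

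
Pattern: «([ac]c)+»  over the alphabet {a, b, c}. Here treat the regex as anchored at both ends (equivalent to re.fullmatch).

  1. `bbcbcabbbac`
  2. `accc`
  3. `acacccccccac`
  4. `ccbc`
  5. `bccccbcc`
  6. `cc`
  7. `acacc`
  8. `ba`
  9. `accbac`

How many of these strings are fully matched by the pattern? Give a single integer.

3

1 → no match
2 → match
3 → match
4 → no match
5 → no match
6 → match
7 → no match
8 → no match — must end with `c`
9 → no match
Total matched: 3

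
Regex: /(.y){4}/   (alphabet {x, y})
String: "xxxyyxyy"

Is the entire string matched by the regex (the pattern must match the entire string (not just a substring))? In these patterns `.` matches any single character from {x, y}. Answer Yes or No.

No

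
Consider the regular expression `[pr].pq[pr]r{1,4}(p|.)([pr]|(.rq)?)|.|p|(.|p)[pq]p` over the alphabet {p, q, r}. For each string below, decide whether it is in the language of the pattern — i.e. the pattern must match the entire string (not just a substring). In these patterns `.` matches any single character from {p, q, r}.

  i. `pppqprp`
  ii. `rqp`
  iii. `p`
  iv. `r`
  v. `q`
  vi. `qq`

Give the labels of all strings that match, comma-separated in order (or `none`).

i → match
ii → match
iii → match
iv → match
v → match
vi → no match

i, ii, iii, iv, v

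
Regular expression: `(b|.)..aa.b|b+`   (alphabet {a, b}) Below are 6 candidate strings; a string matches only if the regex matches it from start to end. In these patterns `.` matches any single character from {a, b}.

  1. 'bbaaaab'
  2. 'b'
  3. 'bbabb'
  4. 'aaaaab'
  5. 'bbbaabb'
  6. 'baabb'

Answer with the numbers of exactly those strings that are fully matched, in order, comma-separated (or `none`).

1, 2, 5

1 → match
2 → match
3 → no match
4 → no match
5 → match
6 → no match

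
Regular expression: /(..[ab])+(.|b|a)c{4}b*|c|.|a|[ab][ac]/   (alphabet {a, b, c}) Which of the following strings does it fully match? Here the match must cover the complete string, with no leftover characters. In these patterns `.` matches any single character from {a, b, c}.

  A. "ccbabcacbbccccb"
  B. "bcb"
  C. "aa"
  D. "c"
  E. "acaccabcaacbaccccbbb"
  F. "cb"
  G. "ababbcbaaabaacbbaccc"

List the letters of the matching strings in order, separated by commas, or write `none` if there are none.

A → no match
B → no match
C → match
D → match
E → match
F → no match
G → no match

C, D, E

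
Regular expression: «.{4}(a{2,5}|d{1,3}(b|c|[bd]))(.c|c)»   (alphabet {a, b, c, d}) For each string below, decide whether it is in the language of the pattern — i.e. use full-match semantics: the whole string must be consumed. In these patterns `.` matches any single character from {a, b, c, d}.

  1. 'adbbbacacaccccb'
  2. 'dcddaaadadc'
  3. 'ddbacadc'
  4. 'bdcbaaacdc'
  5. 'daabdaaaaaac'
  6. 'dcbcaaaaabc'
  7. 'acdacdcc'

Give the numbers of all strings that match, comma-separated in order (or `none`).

6

1 → no match — must end with 'c'
2 → no match
3 → no match
4 → no match
5 → no match
6 → match
7 → no match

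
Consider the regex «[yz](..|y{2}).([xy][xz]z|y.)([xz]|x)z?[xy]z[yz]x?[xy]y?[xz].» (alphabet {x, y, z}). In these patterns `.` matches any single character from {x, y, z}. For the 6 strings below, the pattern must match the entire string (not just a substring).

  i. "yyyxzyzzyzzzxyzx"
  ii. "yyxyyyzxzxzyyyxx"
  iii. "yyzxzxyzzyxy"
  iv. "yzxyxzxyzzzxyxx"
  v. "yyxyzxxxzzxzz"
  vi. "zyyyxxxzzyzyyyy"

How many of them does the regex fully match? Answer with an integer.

i → no match
ii → no match
iii → no match
iv → no match
v → no match
vi → no match
Total matched: 0

0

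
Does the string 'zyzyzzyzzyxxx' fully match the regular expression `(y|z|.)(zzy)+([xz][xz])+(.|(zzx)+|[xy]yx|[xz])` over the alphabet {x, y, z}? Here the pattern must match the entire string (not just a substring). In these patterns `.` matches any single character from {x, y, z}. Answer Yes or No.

No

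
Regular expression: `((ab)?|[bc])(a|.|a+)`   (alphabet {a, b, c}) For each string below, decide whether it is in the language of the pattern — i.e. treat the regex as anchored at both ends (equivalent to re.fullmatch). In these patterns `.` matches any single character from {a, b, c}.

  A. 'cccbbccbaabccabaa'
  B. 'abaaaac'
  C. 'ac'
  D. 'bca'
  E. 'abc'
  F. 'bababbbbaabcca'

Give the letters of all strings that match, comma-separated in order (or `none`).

E

A → no match
B → no match
C → no match
D → no match
E → match
F → no match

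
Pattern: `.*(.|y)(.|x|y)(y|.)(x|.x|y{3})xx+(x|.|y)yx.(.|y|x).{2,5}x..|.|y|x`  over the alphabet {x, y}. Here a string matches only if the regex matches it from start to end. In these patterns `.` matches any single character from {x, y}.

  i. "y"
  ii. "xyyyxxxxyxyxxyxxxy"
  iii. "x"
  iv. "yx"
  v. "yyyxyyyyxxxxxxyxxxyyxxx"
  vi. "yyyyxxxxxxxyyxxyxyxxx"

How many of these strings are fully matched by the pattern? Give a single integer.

5

i → match
ii → match
iii → match
iv → no match
v → match
vi → match
Total matched: 5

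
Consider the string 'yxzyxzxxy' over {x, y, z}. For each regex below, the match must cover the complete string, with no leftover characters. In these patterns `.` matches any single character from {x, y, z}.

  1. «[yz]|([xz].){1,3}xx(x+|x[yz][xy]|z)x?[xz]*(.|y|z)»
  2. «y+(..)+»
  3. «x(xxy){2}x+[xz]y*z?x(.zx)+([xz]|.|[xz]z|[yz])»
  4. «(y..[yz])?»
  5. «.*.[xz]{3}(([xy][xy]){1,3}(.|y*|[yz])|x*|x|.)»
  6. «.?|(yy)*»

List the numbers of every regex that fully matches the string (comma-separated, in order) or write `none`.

1 → no match
2 → match
3 → no match — must start with 'xxxy'
4 → no match
5 → match
6 → no match

2, 5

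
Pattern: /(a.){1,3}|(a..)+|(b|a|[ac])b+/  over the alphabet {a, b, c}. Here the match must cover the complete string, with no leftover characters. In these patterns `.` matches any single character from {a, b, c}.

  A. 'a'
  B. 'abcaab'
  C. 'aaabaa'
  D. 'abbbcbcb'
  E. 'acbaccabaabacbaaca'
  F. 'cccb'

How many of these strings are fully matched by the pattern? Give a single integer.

A → no match
B → match
C → match
D → no match
E → no match
F → no match
Total matched: 2

2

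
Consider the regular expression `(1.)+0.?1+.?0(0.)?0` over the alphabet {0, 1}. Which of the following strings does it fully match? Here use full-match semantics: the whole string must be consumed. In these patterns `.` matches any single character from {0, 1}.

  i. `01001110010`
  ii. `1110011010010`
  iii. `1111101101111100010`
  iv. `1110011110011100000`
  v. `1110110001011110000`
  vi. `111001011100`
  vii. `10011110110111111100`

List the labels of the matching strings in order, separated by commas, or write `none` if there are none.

i → no match — must start with `1`
ii → no match
iii → match
iv → no match
v → no match
vi → no match
vii → no match

iii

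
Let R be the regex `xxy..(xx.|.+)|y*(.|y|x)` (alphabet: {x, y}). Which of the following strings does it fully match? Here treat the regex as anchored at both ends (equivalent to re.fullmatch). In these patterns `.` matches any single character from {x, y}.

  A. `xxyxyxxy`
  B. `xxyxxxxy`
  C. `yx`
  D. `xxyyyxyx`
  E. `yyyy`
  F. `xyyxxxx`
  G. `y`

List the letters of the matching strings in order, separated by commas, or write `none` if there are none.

A. `xxyxyxxy` → match
B. `xxyxxxxy` → match
C. `yx` → match
D. `xxyyyxyx` → match
E. `yyyy` → match
F. `xyyxxxx` → no match
G. `y` → match

A, B, C, D, E, G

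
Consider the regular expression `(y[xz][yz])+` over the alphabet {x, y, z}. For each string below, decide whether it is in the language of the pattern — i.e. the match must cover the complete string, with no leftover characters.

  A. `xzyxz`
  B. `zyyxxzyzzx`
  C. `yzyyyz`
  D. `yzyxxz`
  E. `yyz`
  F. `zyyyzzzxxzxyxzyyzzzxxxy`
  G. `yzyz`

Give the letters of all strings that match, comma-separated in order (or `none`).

none

A → no match — must start with `y`
B → no match — must start with `y`
C → no match
D → no match
E → no match
F → no match — must start with `y`
G → no match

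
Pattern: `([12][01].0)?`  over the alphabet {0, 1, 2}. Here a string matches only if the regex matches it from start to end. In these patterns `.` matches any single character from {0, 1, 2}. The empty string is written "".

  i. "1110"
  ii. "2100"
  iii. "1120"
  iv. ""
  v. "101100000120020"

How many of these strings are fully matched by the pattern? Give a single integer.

i → match
ii → match
iii → match
iv → match
v → no match
Total matched: 4

4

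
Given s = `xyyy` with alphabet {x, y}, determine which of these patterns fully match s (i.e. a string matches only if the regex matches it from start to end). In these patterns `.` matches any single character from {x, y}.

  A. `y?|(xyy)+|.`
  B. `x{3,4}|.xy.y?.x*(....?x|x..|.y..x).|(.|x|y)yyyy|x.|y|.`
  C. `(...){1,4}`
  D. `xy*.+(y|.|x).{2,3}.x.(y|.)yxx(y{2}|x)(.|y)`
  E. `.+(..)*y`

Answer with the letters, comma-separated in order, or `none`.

E

A → no match
B → no match
C → no match
D → no match
E → match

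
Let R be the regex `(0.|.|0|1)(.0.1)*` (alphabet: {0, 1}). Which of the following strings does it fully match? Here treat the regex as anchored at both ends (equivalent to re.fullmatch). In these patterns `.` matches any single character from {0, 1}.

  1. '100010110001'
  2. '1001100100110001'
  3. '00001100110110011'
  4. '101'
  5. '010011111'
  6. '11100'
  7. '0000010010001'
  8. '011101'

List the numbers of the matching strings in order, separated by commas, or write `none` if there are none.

1 → no match
2 → no match
3 → match
4 → no match
5 → no match
6 → no match
7 → no match
8 → no match

3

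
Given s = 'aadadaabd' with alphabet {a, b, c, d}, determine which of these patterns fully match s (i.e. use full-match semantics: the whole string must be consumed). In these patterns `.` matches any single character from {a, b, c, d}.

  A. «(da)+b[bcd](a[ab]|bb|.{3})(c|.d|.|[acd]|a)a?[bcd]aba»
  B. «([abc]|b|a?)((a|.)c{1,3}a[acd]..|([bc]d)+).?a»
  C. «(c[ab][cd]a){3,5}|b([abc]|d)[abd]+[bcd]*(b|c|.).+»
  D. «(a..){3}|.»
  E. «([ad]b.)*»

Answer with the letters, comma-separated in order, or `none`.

A → no match — must start with 'da'
B → no match — must end with 'a'
C → no match
D → match
E → no match

D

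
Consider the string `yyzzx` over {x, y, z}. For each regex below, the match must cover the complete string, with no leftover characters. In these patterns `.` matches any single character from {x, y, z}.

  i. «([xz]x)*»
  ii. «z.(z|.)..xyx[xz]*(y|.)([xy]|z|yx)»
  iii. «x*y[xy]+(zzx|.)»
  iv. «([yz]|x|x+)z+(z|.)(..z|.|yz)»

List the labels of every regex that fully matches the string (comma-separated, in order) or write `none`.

i → no match
ii → no match — must start with `z`
iii → match
iv → no match

iii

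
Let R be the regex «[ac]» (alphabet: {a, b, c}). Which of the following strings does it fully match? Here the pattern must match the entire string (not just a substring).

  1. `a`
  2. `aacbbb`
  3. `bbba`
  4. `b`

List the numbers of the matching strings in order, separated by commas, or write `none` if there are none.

1 → match
2 → no match
3 → no match
4 → no match

1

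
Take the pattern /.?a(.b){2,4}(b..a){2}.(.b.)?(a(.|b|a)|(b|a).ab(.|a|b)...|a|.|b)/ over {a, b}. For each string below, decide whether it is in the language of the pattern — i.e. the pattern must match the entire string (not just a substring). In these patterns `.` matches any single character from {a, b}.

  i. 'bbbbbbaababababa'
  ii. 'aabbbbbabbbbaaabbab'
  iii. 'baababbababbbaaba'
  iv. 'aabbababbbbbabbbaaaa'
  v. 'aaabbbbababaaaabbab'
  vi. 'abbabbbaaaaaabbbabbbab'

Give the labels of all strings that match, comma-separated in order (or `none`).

v

i → no match
ii → no match
iii → no match
iv → no match
v → match
vi → no match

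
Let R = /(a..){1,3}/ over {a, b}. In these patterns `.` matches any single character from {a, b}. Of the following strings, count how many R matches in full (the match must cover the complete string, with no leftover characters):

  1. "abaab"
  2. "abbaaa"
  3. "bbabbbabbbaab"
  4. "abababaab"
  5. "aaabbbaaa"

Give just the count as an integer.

1

1 → no match
2 → match
3 → no match — must start with "a"
4 → no match
5 → no match
Total matched: 1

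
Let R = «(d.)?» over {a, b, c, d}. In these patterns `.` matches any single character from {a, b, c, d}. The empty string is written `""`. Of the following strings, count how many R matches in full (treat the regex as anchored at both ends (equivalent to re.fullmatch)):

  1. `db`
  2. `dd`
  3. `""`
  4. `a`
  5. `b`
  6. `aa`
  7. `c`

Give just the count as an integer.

3

1 → match
2 → match
3 → match
4 → no match
5 → no match
6 → no match
7 → no match
Total matched: 3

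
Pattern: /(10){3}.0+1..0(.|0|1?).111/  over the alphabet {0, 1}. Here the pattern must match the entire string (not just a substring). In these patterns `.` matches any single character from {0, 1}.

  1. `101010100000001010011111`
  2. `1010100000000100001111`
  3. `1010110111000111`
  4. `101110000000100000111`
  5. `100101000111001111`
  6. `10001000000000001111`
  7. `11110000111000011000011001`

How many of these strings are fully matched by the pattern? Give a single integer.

1

1 → no match
2 → match
3 → no match
4 → no match
5 → no match
6 → no match
7 → no match — must start with `10`
Total matched: 1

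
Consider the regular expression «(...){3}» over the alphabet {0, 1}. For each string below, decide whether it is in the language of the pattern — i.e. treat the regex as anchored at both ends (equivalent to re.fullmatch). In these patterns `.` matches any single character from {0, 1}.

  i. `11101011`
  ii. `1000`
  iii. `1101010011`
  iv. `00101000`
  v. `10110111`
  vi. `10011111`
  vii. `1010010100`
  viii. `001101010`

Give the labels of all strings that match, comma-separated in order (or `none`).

i → no match
ii → no match
iii → no match
iv → no match
v → no match
vi → no match
vii → no match
viii → match

viii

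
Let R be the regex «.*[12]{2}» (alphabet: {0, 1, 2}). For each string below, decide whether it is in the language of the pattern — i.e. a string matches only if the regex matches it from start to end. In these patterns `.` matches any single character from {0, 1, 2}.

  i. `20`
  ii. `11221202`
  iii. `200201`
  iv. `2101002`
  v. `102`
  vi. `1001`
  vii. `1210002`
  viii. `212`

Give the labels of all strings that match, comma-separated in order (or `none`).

viii

i → no match
ii → no match
iii → no match
iv → no match
v → no match
vi → no match
vii → no match
viii → match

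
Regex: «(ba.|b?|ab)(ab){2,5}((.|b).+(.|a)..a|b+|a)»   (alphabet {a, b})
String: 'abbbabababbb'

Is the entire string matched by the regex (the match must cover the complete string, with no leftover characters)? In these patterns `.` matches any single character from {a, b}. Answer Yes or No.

No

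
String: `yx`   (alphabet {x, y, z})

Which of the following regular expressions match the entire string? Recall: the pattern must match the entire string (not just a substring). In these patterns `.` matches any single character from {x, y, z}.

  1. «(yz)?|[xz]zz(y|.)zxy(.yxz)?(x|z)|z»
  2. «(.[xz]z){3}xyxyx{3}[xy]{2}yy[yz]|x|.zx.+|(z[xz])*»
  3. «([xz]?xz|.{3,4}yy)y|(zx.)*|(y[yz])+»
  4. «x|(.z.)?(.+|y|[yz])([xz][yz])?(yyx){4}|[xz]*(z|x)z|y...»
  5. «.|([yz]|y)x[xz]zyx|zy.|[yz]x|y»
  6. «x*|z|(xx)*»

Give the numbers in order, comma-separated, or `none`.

1 → no match
2 → no match
3 → no match
4 → no match
5 → match
6 → no match

5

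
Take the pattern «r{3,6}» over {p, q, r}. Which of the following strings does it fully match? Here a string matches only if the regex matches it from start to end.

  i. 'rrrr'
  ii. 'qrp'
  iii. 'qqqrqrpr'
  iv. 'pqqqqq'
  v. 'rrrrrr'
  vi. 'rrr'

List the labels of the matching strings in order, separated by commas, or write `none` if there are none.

i, v, vi

i → match
ii → no match — must start with 'r'
iii → no match — must start with 'r'
iv → no match — must start with 'r'
v → match
vi → match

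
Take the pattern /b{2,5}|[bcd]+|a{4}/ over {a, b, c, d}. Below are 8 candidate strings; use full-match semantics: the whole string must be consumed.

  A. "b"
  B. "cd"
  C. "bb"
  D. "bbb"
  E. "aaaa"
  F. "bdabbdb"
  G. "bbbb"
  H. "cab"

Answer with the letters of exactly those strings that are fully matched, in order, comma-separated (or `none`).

A. "b" → match
B. "cd" → match
C. "bb" → match
D. "bbb" → match
E. "aaaa" → match
F. "bdabbdb" → no match
G. "bbbb" → match
H. "cab" → no match

A, B, C, D, E, G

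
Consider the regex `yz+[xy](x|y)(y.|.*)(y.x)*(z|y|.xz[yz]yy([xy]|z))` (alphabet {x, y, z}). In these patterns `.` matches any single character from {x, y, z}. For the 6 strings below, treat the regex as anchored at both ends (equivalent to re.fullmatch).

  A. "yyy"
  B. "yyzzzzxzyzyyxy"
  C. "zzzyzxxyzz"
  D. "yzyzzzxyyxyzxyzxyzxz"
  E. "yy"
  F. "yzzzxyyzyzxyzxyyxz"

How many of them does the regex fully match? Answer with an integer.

A → no match — must start with "yz"
B → no match — must start with "yz"
C → no match — must start with "yz"
D → no match
E → no match — must start with "yz"
F → match
Total matched: 1

1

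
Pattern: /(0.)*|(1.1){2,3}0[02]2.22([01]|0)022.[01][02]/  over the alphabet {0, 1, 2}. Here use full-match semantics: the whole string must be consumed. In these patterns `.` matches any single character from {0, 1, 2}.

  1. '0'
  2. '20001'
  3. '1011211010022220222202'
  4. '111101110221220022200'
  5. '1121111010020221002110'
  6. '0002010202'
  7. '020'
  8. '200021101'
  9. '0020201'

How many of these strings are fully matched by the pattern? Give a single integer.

1

1 → no match
2 → no match
3 → no match
4 → no match
5 → no match
6 → match
7 → no match
8 → no match
9 → no match
Total matched: 1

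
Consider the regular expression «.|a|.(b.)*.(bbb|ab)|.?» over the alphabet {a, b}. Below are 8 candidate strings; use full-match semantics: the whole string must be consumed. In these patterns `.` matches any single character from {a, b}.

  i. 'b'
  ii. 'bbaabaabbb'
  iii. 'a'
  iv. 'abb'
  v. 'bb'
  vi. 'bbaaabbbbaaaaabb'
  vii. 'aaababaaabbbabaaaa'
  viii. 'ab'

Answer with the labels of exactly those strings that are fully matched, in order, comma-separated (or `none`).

i → match
ii → no match
iii → match
iv → no match
v → no match
vi → no match
vii → no match
viii → no match

i, iii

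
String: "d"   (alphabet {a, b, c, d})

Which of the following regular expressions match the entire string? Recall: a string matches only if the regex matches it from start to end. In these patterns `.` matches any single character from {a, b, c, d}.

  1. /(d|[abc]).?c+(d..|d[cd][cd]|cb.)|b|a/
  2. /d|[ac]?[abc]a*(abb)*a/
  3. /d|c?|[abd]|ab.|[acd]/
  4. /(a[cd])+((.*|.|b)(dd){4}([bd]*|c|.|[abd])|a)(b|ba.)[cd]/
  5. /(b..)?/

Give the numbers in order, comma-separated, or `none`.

1 → no match
2 → match
3 → match
4 → no match — must start with "a"
5 → no match

2, 3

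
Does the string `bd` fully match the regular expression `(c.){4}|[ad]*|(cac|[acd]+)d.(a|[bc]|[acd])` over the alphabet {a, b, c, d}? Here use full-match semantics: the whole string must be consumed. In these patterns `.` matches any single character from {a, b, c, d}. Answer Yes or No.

No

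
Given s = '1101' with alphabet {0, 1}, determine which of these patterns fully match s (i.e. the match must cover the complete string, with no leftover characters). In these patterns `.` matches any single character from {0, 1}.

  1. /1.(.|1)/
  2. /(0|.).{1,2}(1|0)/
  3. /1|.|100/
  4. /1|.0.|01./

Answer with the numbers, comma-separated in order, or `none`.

2

1 → no match
2 → match
3 → no match
4 → no match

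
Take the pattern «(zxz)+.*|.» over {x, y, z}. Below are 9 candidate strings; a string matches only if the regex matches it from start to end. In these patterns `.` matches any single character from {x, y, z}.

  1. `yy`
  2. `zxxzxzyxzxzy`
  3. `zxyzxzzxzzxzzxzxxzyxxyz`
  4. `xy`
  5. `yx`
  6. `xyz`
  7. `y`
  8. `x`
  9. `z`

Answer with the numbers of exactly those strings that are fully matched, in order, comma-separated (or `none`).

7, 8, 9

1 → no match
2 → no match
3 → no match
4 → no match
5 → no match
6 → no match
7 → match
8 → match
9 → match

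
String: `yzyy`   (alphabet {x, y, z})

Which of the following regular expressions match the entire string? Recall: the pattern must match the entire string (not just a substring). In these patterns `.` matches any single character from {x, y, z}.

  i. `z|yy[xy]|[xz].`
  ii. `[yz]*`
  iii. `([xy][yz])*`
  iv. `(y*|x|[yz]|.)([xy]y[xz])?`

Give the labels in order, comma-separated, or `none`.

ii, iii

i → no match
ii → match
iii → match
iv → no match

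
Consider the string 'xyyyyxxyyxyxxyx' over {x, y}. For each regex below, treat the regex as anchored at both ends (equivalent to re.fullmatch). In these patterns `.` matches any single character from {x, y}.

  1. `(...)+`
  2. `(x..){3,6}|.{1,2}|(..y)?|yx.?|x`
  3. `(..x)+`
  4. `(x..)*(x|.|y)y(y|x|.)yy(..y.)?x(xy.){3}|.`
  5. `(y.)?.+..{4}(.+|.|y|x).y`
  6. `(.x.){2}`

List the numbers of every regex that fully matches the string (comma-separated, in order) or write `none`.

1, 4

1 → match
2 → no match
3 → no match
4 → match
5 → no match — must end with 'y'
6 → no match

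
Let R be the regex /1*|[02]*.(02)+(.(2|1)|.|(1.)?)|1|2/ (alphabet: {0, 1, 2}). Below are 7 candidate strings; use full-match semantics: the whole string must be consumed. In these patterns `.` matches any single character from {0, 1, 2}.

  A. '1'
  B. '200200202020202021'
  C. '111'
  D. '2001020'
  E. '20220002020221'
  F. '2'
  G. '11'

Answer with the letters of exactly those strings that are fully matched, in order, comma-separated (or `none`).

A, B, C, D, E, F, G

A → match
B → match
C → match
D → match
E → match
F → match
G → match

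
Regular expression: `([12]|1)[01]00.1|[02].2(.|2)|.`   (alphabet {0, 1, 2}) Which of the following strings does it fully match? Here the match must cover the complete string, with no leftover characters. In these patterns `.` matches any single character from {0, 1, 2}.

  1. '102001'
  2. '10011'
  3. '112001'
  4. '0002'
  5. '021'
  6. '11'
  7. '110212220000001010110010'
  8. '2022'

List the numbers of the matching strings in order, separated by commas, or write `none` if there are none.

8

1. '102001' → no match
2. '10011' → no match
3. '112001' → no match
4. '0002' → no match
5. '021' → no match
6. '11' → no match
7 → no match
8. '2022' → match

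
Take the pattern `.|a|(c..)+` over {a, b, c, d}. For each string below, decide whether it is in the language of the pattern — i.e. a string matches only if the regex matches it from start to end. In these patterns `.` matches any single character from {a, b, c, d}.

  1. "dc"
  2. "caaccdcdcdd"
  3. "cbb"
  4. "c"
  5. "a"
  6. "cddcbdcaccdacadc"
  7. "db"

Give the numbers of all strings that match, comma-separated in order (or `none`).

3, 4, 5

1. "dc" → no match
2. "caaccdcdcdd" → no match
3. "cbb" → match
4. "c" → match
5. "a" → match
6 → no match
7. "db" → no match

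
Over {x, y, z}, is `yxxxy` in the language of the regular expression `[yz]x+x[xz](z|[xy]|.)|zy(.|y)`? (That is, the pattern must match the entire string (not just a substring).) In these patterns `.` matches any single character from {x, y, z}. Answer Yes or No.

Yes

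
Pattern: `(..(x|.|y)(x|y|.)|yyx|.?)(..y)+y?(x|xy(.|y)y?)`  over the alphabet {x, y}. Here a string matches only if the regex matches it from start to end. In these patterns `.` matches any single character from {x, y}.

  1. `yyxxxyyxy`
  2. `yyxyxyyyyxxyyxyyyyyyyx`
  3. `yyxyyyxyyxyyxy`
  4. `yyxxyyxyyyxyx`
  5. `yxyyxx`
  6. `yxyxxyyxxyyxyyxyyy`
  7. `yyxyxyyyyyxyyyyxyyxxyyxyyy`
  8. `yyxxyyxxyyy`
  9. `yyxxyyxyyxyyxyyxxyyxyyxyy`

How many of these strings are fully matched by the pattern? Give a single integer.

5

1 → no match
2 → match
3 → no match
4 → match
5 → no match
6 → match
7 → match
8 → no match
9 → match
Total matched: 5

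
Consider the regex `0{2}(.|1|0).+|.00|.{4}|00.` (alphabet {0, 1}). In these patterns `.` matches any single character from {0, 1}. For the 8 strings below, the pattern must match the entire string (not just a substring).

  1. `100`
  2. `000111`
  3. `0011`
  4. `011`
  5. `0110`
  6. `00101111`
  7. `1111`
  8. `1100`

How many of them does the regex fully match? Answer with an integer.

7

1. `100` → match
2. `000111` → match
3. `0011` → match
4. `011` → no match
5. `0110` → match
6. `00101111` → match
7. `1111` → match
8. `1100` → match
Total matched: 7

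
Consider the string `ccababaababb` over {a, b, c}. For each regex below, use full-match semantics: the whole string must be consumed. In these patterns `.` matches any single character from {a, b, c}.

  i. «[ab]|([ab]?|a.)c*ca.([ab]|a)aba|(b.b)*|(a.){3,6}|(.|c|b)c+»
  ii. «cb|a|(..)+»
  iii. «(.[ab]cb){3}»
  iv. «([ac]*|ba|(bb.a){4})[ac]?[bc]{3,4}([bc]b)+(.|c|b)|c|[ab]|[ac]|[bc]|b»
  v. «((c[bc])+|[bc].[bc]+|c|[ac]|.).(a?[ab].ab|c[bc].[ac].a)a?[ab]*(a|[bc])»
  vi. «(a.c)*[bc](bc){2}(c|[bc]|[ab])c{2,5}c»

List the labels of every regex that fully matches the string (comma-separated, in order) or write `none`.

i → no match
ii → match
iii → no match — must end with `cb`
iv → no match
v → match
vi → no match — must end with `cc`

ii, v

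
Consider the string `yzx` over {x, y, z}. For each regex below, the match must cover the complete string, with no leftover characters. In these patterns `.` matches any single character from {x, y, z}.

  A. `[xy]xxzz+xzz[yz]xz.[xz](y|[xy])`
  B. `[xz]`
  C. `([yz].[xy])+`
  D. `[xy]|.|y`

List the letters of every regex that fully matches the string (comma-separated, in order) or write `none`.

C

A → no match
B → no match
C → match
D → no match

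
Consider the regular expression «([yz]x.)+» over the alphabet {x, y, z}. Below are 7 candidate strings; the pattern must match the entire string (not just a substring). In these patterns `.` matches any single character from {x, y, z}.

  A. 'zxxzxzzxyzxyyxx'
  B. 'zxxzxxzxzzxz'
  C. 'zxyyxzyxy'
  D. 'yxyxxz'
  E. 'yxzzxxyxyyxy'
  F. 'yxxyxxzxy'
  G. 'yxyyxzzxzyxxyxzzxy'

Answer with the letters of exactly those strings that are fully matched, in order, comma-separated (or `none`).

A → match
B → match
C → match
D → no match
E → match
F → match
G → match

A, B, C, E, F, G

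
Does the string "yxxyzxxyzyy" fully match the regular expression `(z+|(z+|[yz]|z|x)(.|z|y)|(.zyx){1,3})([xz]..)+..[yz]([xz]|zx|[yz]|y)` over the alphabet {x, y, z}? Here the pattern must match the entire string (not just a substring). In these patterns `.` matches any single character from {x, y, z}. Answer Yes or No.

No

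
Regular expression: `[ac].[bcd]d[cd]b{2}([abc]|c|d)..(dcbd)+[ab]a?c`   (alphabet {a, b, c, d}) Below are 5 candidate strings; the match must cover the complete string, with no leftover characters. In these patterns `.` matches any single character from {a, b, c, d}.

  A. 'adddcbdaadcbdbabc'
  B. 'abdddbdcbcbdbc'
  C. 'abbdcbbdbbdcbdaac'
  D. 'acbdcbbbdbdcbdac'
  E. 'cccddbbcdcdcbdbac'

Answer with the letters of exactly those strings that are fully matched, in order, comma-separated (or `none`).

A → no match
B → no match
C → match
D → match
E → match

C, D, E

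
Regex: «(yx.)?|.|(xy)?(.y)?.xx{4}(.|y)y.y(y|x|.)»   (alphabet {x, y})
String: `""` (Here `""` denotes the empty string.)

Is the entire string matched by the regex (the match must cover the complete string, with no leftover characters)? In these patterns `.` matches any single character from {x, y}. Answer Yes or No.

Yes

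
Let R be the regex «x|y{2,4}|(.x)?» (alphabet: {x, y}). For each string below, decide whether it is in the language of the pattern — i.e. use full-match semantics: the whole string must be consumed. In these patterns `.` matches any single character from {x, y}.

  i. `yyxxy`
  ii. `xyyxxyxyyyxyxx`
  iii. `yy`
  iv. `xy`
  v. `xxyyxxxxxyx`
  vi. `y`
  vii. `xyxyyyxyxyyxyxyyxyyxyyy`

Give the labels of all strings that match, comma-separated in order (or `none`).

iii

i → no match
ii → no match
iii → match
iv → no match
v → no match
vi → no match
vii → no match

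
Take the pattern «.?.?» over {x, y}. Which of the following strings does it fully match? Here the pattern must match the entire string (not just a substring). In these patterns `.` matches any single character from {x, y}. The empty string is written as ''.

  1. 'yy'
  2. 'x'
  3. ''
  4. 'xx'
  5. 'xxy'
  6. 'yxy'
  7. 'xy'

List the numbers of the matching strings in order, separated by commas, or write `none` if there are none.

1, 2, 3, 4, 7

1. 'yy' → match
2. 'x' → match
3. '' → match
4. 'xx' → match
5. 'xxy' → no match
6. 'yxy' → no match
7. 'xy' → match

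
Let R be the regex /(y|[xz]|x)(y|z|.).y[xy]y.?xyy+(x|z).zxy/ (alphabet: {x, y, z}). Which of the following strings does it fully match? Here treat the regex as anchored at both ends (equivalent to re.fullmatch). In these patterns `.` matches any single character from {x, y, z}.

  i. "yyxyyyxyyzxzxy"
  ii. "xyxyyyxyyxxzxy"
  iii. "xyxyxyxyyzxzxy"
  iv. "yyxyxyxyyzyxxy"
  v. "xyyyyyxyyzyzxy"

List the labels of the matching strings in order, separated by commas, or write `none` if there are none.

i, ii, iii, v

i → match
ii → match
iii → match
iv → no match — must end with "zxy"
v → match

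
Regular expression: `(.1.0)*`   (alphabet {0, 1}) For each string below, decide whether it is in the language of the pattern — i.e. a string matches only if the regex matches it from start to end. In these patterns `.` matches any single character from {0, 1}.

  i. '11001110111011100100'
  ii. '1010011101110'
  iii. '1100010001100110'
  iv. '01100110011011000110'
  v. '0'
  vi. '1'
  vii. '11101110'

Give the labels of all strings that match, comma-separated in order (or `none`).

i → match
ii → no match
iii → match
iv → match
v → no match
vi → no match
vii → match

i, iii, iv, vii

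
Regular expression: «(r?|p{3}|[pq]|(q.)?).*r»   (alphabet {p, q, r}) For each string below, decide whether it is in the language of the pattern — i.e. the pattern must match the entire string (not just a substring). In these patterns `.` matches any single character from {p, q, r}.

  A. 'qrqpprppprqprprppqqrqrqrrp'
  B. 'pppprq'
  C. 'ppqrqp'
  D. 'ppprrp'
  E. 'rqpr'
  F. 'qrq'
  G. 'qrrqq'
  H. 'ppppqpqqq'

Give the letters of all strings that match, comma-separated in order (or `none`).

E

A → no match — must end with 'r'
B → no match — must end with 'r'
C → no match — must end with 'r'
D → no match — must end with 'r'
E → match
F → no match — must end with 'r'
G → no match — must end with 'r'
H → no match — must end with 'r'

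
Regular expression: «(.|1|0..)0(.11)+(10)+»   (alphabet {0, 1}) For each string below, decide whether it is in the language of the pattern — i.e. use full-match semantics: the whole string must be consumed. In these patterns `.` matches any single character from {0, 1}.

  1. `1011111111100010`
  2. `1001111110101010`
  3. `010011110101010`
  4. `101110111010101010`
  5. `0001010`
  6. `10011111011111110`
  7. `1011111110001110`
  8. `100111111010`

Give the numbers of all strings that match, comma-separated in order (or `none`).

2, 3, 4, 8

1 → no match
2 → match
3 → match
4 → match
5 → no match
6 → no match
7 → no match
8 → match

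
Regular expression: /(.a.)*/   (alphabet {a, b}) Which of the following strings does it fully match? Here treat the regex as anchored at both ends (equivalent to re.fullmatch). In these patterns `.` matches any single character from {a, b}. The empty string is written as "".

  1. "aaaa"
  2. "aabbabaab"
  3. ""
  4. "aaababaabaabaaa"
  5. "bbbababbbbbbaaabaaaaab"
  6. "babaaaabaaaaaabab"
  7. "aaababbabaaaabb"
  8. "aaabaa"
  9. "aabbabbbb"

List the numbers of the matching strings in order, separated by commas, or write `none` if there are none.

1 → no match
2 → match
3 → match
4 → match
5 → no match
6 → no match
7 → no match
8 → match
9 → no match

2, 3, 4, 8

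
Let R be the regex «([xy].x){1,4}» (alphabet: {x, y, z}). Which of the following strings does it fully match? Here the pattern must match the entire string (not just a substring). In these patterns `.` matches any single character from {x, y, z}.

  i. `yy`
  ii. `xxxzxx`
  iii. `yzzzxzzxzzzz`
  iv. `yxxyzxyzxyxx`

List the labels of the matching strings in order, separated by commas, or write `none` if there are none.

i → no match — must end with `x`
ii → no match
iii → no match — must end with `x`
iv → match

iv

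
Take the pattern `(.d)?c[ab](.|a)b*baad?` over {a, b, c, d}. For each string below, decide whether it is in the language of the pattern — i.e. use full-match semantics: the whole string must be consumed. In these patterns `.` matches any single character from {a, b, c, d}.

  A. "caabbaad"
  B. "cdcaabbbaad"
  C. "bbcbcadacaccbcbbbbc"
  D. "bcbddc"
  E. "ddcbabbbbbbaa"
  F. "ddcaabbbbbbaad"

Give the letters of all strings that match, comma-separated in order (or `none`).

A → match
B → match
C → no match
D → no match
E → match
F → match

A, B, E, F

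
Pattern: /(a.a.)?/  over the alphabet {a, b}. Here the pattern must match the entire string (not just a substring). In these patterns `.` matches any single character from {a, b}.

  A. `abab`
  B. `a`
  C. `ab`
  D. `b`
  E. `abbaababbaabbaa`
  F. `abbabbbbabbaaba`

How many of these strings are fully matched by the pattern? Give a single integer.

1

A → match
B → no match
C → no match
D → no match
E → no match
F → no match
Total matched: 1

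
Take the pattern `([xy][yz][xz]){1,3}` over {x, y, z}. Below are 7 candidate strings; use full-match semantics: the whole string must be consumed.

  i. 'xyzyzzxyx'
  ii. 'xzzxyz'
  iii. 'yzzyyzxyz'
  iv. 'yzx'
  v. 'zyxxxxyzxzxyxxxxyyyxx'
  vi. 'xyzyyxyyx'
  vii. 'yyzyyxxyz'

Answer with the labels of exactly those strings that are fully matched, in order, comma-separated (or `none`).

i → match
ii → match
iii → match
iv → match
v → no match
vi → match
vii → match

i, ii, iii, iv, vi, vii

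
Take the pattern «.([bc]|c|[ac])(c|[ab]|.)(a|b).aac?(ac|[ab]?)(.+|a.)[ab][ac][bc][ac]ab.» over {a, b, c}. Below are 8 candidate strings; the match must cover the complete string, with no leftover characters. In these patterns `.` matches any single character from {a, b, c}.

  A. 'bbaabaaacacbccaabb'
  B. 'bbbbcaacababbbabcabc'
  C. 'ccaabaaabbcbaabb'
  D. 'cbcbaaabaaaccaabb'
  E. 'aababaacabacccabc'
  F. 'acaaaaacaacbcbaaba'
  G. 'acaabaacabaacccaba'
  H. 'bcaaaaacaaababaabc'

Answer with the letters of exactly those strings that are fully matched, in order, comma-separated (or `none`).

A, B, C, D, E, F, G, H

A → match
B → match
C → match
D → match
E → match
F → match
G → match
H → match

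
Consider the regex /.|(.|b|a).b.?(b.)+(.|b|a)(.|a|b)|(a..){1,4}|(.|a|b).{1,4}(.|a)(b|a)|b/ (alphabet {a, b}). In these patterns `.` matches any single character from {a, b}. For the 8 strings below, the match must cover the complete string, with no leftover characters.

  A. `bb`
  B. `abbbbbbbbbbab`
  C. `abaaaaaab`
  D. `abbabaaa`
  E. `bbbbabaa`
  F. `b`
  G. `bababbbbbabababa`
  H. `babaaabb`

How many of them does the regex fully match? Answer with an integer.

A. `bb` → no match
B → match
C. `abaaaaaab` → match
D. `abbabaaa` → match
E. `bbbbabaa` → no match
F. `b` → match
G → match
H. `babaaabb` → no match
Total matched: 5

5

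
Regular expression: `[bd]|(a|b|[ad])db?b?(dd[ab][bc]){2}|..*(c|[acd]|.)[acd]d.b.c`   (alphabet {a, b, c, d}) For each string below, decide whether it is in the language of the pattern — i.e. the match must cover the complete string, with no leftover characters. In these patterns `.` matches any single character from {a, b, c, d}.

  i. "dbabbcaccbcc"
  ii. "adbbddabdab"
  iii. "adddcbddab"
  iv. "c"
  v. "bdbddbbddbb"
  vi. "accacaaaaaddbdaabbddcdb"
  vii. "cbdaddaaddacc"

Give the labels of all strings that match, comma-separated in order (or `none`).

v

i. "dbabbcaccbcc" → no match
ii. "adbbddabdab" → no match
iii. "adddcbddab" → no match
iv. "c" → no match
v. "bdbddbbddbb" → match
vi → no match
vii → no match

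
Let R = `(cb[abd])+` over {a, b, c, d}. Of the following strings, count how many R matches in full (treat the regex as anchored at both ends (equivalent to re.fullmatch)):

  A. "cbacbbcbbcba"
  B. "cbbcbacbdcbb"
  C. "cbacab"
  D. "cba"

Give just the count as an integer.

3

A → match
B → match
C → no match
D → match
Total matched: 3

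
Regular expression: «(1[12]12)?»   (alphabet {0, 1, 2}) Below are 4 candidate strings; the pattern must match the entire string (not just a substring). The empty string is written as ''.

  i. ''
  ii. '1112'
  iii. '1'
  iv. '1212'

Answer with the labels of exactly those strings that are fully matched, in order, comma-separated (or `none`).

i → match
ii → match
iii → no match
iv → match

i, ii, iv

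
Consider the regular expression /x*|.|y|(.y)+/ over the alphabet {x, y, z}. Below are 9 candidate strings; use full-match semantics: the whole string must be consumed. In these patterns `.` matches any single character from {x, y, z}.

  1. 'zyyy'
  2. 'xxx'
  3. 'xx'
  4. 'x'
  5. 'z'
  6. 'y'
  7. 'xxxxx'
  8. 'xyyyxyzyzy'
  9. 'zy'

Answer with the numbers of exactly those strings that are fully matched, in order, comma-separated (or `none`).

1, 2, 3, 4, 5, 6, 7, 8, 9

1. 'zyyy' → match
2. 'xxx' → match
3. 'xx' → match
4. 'x' → match
5. 'z' → match
6. 'y' → match
7. 'xxxxx' → match
8. 'xyyyxyzyzy' → match
9. 'zy' → match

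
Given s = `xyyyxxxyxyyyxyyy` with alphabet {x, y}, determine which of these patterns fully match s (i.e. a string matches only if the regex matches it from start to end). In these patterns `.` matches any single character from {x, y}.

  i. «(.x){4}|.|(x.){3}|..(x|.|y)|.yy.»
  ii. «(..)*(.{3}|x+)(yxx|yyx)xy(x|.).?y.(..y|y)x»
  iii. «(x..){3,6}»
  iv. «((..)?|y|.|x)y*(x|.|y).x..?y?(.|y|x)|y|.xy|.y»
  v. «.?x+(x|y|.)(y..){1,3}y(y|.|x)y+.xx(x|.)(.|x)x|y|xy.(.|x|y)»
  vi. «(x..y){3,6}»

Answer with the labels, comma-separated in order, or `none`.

vi

i → no match
ii → no match — must end with `yx`
iii → no match
iv → no match
v → no match
vi → match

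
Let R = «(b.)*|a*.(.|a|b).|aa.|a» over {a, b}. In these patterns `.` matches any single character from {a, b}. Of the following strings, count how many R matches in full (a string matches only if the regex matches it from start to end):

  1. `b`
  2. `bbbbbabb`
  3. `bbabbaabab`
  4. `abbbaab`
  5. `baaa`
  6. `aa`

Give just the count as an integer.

1

1. `b` → no match
2. `bbbbbabb` → match
3. `bbabbaabab` → no match
4. `abbbaab` → no match
5. `baaa` → no match
6. `aa` → no match
Total matched: 1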